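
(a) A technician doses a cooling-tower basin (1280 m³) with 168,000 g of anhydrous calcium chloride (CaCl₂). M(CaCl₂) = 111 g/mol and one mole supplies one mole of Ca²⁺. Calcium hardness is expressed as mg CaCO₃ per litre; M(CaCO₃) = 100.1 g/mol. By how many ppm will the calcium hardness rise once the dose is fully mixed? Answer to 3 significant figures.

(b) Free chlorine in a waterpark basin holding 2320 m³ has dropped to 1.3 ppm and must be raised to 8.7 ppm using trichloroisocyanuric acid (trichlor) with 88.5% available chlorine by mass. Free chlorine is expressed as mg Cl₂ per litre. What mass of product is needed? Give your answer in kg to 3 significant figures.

(a) Volume: 1280 m³ = 1,280,000 L.
(a) Moles of Ca²⁺: 168,000 g ÷ 111 g/mol = 1514 mol.
(a) As CaCO₃: 1514 mol × 100.1 g/mol = 151,500 g.
(a) Rise: 151,500 g / 1,280,000 L × 1000 = 118.4 mg/L.

(b) Volume: 2320 m³ = 2,320,000 L.
(b) Chlorine deficit: 8.7 − 1.3 = 7.4 ppm = 7.4 mg/L as Cl₂.
(b) Cl₂ equivalent needed: 7.4 mg/L × 2,320,000 L = 17,170,000 mg = 17,170 g.
(b) Product at 88.5% available chlorine: 17,170 / 0.885 = 19,400 g.

(a) 118 ppm; (b) 19.4 kg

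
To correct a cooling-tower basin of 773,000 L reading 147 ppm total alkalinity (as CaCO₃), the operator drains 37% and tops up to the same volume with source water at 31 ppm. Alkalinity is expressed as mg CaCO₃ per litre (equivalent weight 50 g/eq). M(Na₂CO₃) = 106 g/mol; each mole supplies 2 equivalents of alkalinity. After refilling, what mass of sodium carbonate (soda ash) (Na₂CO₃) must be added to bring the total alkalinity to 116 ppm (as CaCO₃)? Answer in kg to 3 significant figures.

9.77 kg

After draining 37% and refilling: 147 × 0.63 + 31 × 0.37 = 104.08 ppm.
Deficit to target: 116 − 104.08 = 11.92 mg/L.
As CaCO₃: 11.92 mg/L × 773,000 L = 9214 g; ÷ 50 g/eq ÷ 2 = 92.14 mol Na₂CO₃.
Mass: 92.14 × 106 = 9767 g.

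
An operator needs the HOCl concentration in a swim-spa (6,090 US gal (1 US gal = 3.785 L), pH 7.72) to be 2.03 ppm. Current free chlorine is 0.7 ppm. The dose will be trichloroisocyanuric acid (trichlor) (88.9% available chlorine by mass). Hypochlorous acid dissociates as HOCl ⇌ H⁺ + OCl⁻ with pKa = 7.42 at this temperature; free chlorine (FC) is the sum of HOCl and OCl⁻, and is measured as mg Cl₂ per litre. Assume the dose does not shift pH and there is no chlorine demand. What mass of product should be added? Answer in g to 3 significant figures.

Volume: 6,090 US gal × 3.785 L/gal = 23,051 L.
[OCl⁻]/[HOCl] = 10^(pH − pKa) = 10^(7.72 − 7.42) = 1.995; fraction as HOCl = 1/(1 + 1.995) = 0.3339.
Free chlorine required for 2.03 ppm HOCl: 2.03 / 0.3339 = 6.08 ppm.
FC to add: 6.08 − 0.7 = 5.38 mg/L as Cl₂.
Cl₂ equivalent: 5.38 mg/L × 23,051 L = 124 g.
Product at 88.9% available Cl: 124 / 0.889 = 139.5 g.

140 g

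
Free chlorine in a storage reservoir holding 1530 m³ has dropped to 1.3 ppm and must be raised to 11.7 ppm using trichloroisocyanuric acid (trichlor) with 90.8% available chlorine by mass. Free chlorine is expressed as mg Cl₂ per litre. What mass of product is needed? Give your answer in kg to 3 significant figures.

Volume: 1530 m³ = 1,530,000 L.
Chlorine deficit: 11.7 − 1.3 = 10.4 ppm = 10.4 mg/L as Cl₂.
Cl₂ equivalent needed: 10.4 mg/L × 1,530,000 L = 15,910,000 mg = 15,910 g.
Product at 90.8% available chlorine: 15,910 / 0.908 = 17,520 g.

17.5 kg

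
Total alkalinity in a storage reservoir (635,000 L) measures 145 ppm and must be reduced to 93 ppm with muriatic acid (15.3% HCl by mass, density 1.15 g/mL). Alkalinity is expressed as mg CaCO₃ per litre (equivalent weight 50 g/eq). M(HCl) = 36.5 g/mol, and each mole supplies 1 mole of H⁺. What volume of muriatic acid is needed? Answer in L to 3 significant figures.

Alkalinity to neutralize: (145 − 93) = 52 mg/L as CaCO₃ × 635,000 L = 33,020 g as CaCO₃.
Equivalents of H⁺ required: 33,020 ÷ 50 g/eq = 660.4 eq = 660.4 mol HCl.
Mass of HCl: 660.4 × 36.5 = 24,100 g.
Mass of 15.3% solution: 24,100 / 0.153 = 157,500 g.
Volume: 157,500 g ÷ 1.15 g/mL = 137,000 mL.

137 L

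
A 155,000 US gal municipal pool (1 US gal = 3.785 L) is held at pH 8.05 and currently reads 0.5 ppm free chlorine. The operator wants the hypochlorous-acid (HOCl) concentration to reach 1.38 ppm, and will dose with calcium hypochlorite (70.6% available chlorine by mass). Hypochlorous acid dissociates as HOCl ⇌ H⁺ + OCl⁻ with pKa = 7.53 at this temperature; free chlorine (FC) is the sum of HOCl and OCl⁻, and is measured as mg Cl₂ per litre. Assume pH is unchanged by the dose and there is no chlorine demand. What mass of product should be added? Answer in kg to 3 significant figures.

4.53 kg

Volume: 155,000 US gal × 3.785 L/gal = 586,675 L.
[OCl⁻]/[HOCl] = 10^(pH − pKa) = 10^(8.05 − 7.53) = 3.311; fraction as HOCl = 1/(1 + 3.311) = 0.2319.
Free chlorine required for 1.38 ppm HOCl: 1.38 / 0.2319 = 5.95 ppm.
FC to add: 5.95 − 0.5 = 5.45 mg/L as Cl₂.
Cl₂ equivalent: 5.45 mg/L × 586,675 L = 3197 g.
Product at 70.6% available Cl: 3197 / 0.706 = 4529 g.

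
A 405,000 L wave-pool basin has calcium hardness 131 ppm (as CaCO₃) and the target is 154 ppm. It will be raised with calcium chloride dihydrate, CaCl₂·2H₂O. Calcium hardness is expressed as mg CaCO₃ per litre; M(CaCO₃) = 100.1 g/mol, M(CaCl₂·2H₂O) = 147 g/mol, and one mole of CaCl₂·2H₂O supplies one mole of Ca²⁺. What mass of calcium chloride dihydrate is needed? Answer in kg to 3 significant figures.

13.7 kg

Hardness to add: (154 − 131) = 23 mg/L as CaCO₃ × 405,000 L = 9315 g as CaCO₃.
Moles of Ca²⁺ (1 mol Ca²⁺ ≡ 1 mol CaCO₃): 9315 / 100.1 g/mol = 93.06 mol.
Mass of CaCl₂·2H₂O: 93.06 × 147 = 13,680 g.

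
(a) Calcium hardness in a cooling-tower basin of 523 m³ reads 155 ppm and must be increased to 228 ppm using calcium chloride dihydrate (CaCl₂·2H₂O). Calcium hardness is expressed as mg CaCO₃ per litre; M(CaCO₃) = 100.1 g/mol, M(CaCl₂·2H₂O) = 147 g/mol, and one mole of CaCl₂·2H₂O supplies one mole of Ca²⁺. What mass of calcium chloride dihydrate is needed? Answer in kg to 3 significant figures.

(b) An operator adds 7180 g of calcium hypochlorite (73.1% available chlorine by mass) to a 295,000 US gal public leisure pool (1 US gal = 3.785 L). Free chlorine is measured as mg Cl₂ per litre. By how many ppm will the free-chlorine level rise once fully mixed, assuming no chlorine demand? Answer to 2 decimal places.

(a) Volume: 523 m³ = 523,000 L.
(a) Hardness to add: (228 − 155) = 73 mg/L as CaCO₃ × 523,000 L = 38,180 g as CaCO₃.
(a) Moles of Ca²⁺ (1 mol Ca²⁺ ≡ 1 mol CaCO₃): 38,180 / 100.1 g/mol = 381.4 mol.
(a) Mass of CaCl₂·2H₂O: 381.4 × 147 = 56,070 g.

(b) Volume: 295,000 US gal × 3.785 L/gal = 1,116,575 L.
(b) Available chlorine delivered: 7180 g × 0.731 = 5249 g as Cl₂.
(b) Concentration rise: 5249 g / 1,116,575 L = 4.701 mg/L = 4.70 ppm.

(a) 56.1 kg; (b) 4.70 ppm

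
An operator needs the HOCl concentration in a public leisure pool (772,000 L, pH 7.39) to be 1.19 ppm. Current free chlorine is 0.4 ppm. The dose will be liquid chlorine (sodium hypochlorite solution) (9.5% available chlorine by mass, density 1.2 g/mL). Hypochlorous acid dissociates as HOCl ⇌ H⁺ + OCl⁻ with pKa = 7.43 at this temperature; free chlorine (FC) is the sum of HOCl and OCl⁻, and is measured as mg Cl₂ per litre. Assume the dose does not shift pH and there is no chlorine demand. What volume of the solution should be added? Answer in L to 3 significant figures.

12.7 L

[OCl⁻]/[HOCl] = 10^(pH − pKa) = 10^(7.39 − 7.43) = 0.912; fraction as HOCl = 1/(1 + 0.912) = 0.523.
Free chlorine required for 1.19 ppm HOCl: 1.19 / 0.523 = 2.275 ppm.
FC to add: 2.275 − 0.4 = 1.875 mg/L as Cl₂.
Cl₂ equivalent: 1.875 mg/L × 772,000 L = 1448 g.
Product at 9.5% available Cl: 1448 / 0.095 = 15,240 g.
Volume: 15,240 g ÷ 1.2 g/mL = 12,700 mL.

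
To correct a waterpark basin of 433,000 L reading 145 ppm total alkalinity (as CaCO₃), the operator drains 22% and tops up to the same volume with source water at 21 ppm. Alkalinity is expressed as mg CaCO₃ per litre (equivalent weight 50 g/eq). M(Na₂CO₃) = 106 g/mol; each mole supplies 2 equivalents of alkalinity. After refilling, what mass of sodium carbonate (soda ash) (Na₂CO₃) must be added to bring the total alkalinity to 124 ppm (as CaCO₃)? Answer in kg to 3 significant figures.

2.88 kg

After draining 22% and refilling: 145 × 0.78 + 21 × 0.22 = 117.72 ppm.
Deficit to target: 124 − 117.72 = 6.28 mg/L.
As CaCO₃: 6.28 mg/L × 433,000 L = 2719 g; ÷ 50 g/eq ÷ 2 = 27.19 mol Na₂CO₃.
Mass: 27.19 × 106 = 2882 g.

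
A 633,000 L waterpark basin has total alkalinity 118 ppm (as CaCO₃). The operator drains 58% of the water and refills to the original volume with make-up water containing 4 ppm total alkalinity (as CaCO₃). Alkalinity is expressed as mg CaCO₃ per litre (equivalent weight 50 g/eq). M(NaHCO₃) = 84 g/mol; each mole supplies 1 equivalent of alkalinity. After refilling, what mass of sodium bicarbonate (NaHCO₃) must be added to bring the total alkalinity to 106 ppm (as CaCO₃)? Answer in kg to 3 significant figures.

After draining 58% and refilling: 118 × 0.42 + 4 × 0.58 = 51.88 ppm.
Deficit to target: 106 − 51.88 = 54.12 mg/L.
As CaCO₃: 54.12 mg/L × 633,000 L = 34,260 g; ÷ 50 g/eq ÷ 1 = 685.2 mol NaHCO₃.
Mass: 685.2 × 84 = 57,550 g.

57.6 kg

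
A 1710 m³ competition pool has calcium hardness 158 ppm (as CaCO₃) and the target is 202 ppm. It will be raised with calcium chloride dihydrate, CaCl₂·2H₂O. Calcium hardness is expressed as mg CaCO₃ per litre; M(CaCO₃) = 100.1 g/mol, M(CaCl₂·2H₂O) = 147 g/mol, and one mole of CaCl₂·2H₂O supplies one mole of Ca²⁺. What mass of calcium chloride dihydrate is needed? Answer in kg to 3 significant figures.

110 kg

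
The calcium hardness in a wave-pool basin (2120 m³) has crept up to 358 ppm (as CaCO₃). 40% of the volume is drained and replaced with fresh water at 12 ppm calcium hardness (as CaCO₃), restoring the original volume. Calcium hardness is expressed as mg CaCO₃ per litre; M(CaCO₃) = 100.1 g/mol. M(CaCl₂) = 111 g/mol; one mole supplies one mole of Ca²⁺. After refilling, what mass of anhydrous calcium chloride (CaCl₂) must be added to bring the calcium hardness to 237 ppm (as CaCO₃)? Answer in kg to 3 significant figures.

Volume: 2120 m³ = 2,120,000 L.
After draining 40% and refilling: 358 × 0.60 + 12 × 0.40 = 219.6 ppm.
Deficit to target: 237 − 219.6 = 17.4 mg/L.
As CaCO₃: 17.4 mg/L × 2,120,000 L = 36,890 g; ÷ 100.1 = 368.5 mol Ca²⁺.
Mass: 368.5 × 111 = 40,900 g.

40.9 kg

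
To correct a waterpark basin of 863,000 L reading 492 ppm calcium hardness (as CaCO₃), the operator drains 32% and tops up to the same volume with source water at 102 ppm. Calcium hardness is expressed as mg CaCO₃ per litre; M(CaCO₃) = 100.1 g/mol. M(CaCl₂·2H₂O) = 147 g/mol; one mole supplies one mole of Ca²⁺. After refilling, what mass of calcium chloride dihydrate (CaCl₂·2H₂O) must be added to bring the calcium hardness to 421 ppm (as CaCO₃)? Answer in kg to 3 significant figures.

68.2 kg

After draining 32% and refilling: 492 × 0.68 + 102 × 0.32 = 367.2 ppm.
Deficit to target: 421 − 367.2 = 53.8 mg/L.
As CaCO₃: 53.8 mg/L × 863,000 L = 46,430 g; ÷ 100.1 = 463.8 mol Ca²⁺.
Mass: 463.8 × 147 = 68,180 g.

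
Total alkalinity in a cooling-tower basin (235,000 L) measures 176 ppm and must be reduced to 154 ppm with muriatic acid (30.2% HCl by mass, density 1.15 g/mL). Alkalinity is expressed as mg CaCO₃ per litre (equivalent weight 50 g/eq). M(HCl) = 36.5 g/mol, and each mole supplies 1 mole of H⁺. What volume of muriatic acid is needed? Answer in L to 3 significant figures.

Alkalinity to neutralize: (176 − 154) = 22 mg/L as CaCO₃ × 235,000 L = 5170 g as CaCO₃.
Equivalents of H⁺ required: 5170 ÷ 50 g/eq = 103.4 eq = 103.4 mol HCl.
Mass of HCl: 103.4 × 36.5 = 3774 g.
Mass of 30.2% solution: 3774 / 0.302 = 12,500 g.
Volume: 12,500 g ÷ 1.15 g/mL = 10,870 mL.

10.9 L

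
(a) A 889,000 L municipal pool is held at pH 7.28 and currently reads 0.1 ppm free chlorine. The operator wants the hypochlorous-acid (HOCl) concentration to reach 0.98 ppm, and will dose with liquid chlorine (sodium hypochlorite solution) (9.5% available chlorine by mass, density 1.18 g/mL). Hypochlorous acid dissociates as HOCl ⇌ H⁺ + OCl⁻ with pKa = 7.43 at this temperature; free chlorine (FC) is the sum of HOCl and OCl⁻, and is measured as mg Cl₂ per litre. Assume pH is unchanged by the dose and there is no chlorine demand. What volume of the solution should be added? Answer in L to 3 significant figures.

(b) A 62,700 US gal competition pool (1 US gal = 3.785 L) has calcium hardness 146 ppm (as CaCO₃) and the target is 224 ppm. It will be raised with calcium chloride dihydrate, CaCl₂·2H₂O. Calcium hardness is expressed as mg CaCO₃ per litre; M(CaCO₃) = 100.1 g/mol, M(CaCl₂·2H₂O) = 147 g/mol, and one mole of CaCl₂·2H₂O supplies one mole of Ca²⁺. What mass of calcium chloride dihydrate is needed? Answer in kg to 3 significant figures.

(a) [OCl⁻]/[HOCl] = 10^(pH − pKa) = 10^(7.28 − 7.43) = 0.7079; fraction as HOCl = 1/(1 + 0.7079) = 0.5855.
(a) Free chlorine required for 0.98 ppm HOCl: 0.98 / 0.5855 = 1.674 ppm.
(a) FC to add: 1.674 − 0.1 = 1.574 mg/L as Cl₂.
(a) Cl₂ equivalent: 1.574 mg/L × 889,000 L = 1399 g.
(a) Product at 9.5% available Cl: 1399 / 0.095 = 14,730 g.
(a) Volume: 14,730 g ÷ 1.18 g/mL = 12,480 mL.

(b) Volume: 62,700 US gal × 3.785 L/gal = 237,320 L.
(b) Hardness to add: (224 − 146) = 78 mg/L as CaCO₃ × 237,320 L = 18,510 g as CaCO₃.
(b) Moles of Ca²⁺ (1 mol Ca²⁺ ≡ 1 mol CaCO₃): 18,510 / 100.1 g/mol = 184.9 mol.
(b) Mass of CaCl₂·2H₂O: 184.9 × 147 = 27,180 g.

(a) 12.5 L; (b) 27.2 kg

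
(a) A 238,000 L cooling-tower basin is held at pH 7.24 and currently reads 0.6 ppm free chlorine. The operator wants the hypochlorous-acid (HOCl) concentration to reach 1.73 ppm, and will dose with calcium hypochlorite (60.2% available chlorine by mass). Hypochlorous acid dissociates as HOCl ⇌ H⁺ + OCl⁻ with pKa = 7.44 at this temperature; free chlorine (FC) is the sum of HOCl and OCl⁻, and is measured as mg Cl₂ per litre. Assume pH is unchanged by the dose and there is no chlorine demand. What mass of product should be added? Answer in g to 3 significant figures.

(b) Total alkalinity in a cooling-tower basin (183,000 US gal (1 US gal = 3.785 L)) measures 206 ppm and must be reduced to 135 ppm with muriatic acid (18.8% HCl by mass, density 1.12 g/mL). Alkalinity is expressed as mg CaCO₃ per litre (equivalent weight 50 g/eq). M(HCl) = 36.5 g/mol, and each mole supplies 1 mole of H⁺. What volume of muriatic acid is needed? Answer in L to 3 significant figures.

(a) 878 g; (b) 170 L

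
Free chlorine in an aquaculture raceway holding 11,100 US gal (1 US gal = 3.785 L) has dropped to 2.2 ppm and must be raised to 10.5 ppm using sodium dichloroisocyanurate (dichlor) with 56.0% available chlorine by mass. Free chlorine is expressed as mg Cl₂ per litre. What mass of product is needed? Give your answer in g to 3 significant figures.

623 g

Volume: 11,100 US gal × 3.785 L/gal = 42,014 L.
Chlorine deficit: 10.5 − 2.2 = 8.3 ppm = 8.3 mg/L as Cl₂.
Cl₂ equivalent needed: 8.3 mg/L × 42,014 L = 348,700 mg = 348.7 g.
Product at 56.0% available chlorine: 348.7 / 0.56 = 622.7 g.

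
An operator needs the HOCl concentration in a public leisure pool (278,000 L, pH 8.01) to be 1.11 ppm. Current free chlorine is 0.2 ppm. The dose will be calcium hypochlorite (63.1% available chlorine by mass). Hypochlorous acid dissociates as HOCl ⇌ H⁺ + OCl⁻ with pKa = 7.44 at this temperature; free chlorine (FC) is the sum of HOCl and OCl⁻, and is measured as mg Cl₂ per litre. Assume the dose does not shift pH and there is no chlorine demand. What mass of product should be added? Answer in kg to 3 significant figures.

[OCl⁻]/[HOCl] = 10^(pH − pKa) = 10^(8.01 − 7.44) = 3.715; fraction as HOCl = 1/(1 + 3.715) = 0.2121.
Free chlorine required for 1.11 ppm HOCl: 1.11 / 0.2121 = 5.234 ppm.
FC to add: 5.234 − 0.2 = 5.034 mg/L as Cl₂.
Cl₂ equivalent: 5.034 mg/L × 278,000 L = 1399 g.
Product at 63.1% available Cl: 1399 / 0.631 = 2218 g.

2.22 kg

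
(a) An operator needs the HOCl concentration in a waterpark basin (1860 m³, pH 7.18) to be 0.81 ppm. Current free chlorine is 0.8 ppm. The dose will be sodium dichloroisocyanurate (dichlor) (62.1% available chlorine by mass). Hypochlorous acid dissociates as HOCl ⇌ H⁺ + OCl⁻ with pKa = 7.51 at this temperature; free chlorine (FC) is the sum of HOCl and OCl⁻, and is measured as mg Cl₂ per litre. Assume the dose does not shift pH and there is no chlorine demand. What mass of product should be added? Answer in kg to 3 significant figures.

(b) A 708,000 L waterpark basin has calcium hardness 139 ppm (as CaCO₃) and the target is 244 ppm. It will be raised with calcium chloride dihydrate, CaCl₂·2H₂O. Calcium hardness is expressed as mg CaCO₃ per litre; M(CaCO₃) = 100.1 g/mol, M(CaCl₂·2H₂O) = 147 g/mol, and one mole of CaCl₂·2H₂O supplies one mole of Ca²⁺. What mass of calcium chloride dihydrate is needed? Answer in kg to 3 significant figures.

(a) 1.16 kg; (b) 109 kg

(a) Volume: 1860 m³ = 1,860,000 L.
(a) [OCl⁻]/[HOCl] = 10^(pH − pKa) = 10^(7.18 − 7.51) = 0.4677; fraction as HOCl = 1/(1 + 0.4677) = 0.6813.
(a) Free chlorine required for 0.81 ppm HOCl: 0.81 / 0.6813 = 1.189 ppm.
(a) FC to add: 1.189 − 0.8 = 0.3889 mg/L as Cl₂.
(a) Cl₂ equivalent: 0.3889 mg/L × 1,860,000 L = 723.3 g.
(a) Product at 62.1% available Cl: 723.3 / 0.621 = 1165 g.

(b) Hardness to add: (244 − 139) = 105 mg/L as CaCO₃ × 708,000 L = 74,340 g as CaCO₃.
(b) Moles of Ca²⁺ (1 mol Ca²⁺ ≡ 1 mol CaCO₃): 74,340 / 100.1 g/mol = 742.7 mol.
(b) Mass of CaCl₂·2H₂O: 742.7 × 147 = 109,200 g.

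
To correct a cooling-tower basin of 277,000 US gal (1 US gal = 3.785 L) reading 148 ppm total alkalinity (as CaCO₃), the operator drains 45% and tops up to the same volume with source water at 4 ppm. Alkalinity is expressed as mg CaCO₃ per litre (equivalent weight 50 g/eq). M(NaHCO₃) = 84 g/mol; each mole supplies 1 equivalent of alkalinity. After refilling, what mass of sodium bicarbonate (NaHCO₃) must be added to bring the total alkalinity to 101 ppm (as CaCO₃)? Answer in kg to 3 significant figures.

Volume: 277,000 US gal × 3.785 L/gal = 1,048,445 L.
After draining 45% and refilling: 148 × 0.55 + 4 × 0.45 = 83.2 ppm.
Deficit to target: 101 − 83.2 = 17.8 mg/L.
As CaCO₃: 17.8 mg/L × 1,048,445 L = 18,660 g; ÷ 50 g/eq ÷ 1 = 373.2 mol NaHCO₃.
Mass: 373.2 × 84 = 31,350 g.

31.4 kg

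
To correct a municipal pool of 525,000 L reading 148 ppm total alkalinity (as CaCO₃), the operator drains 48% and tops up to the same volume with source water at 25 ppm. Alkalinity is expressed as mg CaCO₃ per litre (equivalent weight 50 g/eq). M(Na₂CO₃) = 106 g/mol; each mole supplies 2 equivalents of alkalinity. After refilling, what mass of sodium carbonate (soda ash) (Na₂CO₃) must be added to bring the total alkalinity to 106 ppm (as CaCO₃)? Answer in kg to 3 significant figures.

9.48 kg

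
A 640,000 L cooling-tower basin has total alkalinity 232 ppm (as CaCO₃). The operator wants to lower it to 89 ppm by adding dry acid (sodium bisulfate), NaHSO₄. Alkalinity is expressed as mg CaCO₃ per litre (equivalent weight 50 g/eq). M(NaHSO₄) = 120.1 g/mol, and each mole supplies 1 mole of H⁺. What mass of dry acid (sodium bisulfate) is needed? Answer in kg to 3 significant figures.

220 kg

Alkalinity to neutralize: (232 − 89) = 143 mg/L as CaCO₃ × 640,000 L = 91,520 g as CaCO₃.
Equivalents of H⁺ required: 91,520 ÷ 50 g/eq = 1830 eq = 1830 mol NaHSO₄.
Mass of NaHSO₄: 1830 × 120.1 = 219,800 g.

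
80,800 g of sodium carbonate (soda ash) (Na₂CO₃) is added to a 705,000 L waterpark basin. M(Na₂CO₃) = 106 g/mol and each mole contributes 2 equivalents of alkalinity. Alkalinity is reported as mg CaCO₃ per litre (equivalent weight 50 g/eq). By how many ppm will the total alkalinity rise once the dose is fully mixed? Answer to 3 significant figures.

108 ppm

Moles of Na₂CO₃: 80,800 g ÷ 106 g/mol = 762.3 mol → 1525 eq of alkalinity.
As CaCO₃: 1525 eq × 50 g/eq = 76,230 g.
Rise: 76,230 g / 705,000 L × 1000 = 108.1 mg/L.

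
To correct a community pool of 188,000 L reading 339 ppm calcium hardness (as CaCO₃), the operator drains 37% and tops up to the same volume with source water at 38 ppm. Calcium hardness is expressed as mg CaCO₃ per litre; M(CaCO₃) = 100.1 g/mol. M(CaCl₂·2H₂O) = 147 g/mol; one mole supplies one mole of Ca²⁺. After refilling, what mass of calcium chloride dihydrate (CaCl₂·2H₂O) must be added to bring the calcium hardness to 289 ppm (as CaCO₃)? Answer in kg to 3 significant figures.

After draining 37% and refilling: 339 × 0.63 + 38 × 0.37 = 227.63 ppm.
Deficit to target: 289 − 227.63 = 61.37 mg/L.
As CaCO₃: 61.37 mg/L × 188,000 L = 11,540 g; ÷ 100.1 = 115.3 mol Ca²⁺.
Mass: 115.3 × 147 = 16,940 g.

16.9 kg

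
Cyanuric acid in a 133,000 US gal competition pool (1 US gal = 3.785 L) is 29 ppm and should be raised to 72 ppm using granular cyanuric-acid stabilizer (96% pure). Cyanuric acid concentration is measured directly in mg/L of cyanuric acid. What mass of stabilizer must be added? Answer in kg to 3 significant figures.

22.5 kg

Volume: 133,000 US gal × 3.785 L/gal = 503,405 L.
CYA to add: (72 − 29) = 43 mg/L × 503,405 L = 21,650 g cyanuric acid.
At 96% purity: 21,650 / 0.96 = 22,550 g product.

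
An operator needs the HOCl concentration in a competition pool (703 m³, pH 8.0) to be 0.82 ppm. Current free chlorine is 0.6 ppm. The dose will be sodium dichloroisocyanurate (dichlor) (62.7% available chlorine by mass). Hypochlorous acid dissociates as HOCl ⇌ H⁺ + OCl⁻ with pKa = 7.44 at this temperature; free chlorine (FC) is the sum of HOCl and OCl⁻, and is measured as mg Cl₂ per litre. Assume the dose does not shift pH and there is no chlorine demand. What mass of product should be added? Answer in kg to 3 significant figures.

3.58 kg

Volume: 703 m³ = 703,000 L.
[OCl⁻]/[HOCl] = 10^(pH − pKa) = 10^(8.0 − 7.44) = 3.631; fraction as HOCl = 1/(1 + 3.631) = 0.2159.
Free chlorine required for 0.82 ppm HOCl: 0.82 / 0.2159 = 3.797 ppm.
FC to add: 3.797 − 0.6 = 3.197 mg/L as Cl₂.
Cl₂ equivalent: 3.197 mg/L × 703,000 L = 2248 g.
Product at 62.7% available Cl: 2248 / 0.627 = 3585 g.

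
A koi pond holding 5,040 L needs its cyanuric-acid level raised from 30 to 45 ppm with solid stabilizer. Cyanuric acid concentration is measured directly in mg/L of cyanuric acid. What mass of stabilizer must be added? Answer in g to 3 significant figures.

75.6 g

CYA to add: (45 − 30) = 15 mg/L × 5,040 L = 75.6 g cyanuric acid.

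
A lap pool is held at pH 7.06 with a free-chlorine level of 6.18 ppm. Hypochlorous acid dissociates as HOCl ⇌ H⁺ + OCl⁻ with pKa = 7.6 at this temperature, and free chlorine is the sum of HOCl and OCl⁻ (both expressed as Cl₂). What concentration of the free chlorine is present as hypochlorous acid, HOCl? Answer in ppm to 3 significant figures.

[OCl⁻]/[HOCl] = 10^(pH − pKa) = 10^(7.06 − 7.6) = 10^-0.54 = 0.2884.
Fraction as HOCl = 1 / (1 + 0.2884) = 0.7762.
HOCl = 0.7762 × 6.18 ppm = 4.797 ppm.

4.80 ppm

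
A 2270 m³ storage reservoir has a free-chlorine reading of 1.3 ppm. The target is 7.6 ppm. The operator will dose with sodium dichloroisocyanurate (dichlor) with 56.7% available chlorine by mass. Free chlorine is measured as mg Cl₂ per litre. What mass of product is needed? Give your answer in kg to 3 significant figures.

Volume: 2270 m³ = 2,270,000 L.
Chlorine deficit: 7.6 − 1.3 = 6.3 ppm = 6.3 mg/L as Cl₂.
Cl₂ equivalent needed: 6.3 mg/L × 2,270,000 L = 14,300,000 mg = 14,300 g.
Product at 56.7% available chlorine: 14,300 / 0.567 = 25,220 g.

25.2 kg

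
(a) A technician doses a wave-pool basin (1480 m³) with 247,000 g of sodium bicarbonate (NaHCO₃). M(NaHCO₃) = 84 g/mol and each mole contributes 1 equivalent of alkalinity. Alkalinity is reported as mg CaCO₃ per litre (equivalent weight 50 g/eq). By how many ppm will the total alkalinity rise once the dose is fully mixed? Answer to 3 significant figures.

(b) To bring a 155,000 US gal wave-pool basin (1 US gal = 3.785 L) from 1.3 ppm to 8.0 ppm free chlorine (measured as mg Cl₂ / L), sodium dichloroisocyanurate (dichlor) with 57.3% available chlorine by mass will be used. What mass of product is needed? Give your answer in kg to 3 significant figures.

(a) Volume: 1480 m³ = 1,480,000 L.
(a) Moles of NaHCO₃: 247,000 g ÷ 84 g/mol = 2940 mol → 2940 eq of alkalinity.
(a) As CaCO₃: 2940 eq × 50 g/eq = 147,000 g.
(a) Rise: 147,000 g / 1,480,000 L × 1000 = 99.34 mg/L.

(b) Volume: 155,000 US gal × 3.785 L/gal = 586,675 L.
(b) Chlorine deficit: 8.0 − 1.3 = 6.7 ppm = 6.7 mg/L as Cl₂.
(b) Cl₂ equivalent needed: 6.7 mg/L × 586,675 L = 3,931,000 mg = 3931 g.
(b) Product at 57.3% available chlorine: 3931 / 0.573 = 6860 g.

(a) 99.3 ppm; (b) 6.86 kg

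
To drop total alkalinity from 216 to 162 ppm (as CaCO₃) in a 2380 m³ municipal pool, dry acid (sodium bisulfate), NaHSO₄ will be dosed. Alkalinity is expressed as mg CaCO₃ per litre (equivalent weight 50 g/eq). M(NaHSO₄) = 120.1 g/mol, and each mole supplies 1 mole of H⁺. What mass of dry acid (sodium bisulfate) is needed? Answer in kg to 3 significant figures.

Volume: 2380 m³ = 2,380,000 L.
Alkalinity to neutralize: (216 − 162) = 54 mg/L as CaCO₃ × 2,380,000 L = 128,500 g as CaCO₃.
Equivalents of H⁺ required: 128,500 ÷ 50 g/eq = 2570 eq = 2570 mol NaHSO₄.
Mass of NaHSO₄: 2570 × 120.1 = 308,700 g.

309 kg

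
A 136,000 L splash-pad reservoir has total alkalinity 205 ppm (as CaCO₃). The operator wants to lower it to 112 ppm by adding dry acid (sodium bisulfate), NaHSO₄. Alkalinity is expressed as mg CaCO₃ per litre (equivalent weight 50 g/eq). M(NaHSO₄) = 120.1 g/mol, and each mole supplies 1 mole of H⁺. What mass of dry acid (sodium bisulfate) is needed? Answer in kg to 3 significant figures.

30.4 kg

Alkalinity to neutralize: (205 − 112) = 93 mg/L as CaCO₃ × 136,000 L = 12,650 g as CaCO₃.
Equivalents of H⁺ required: 12,650 ÷ 50 g/eq = 253 eq = 253 mol NaHSO₄.
Mass of NaHSO₄: 253 × 120.1 = 30,380 g.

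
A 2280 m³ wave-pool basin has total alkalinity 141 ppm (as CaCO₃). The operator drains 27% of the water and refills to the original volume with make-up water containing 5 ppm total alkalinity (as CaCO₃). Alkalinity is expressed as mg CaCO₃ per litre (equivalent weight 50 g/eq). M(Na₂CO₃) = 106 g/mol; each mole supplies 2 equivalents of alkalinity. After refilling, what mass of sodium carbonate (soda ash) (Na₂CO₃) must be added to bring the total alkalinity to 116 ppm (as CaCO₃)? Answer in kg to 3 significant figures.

28.3 kg

Volume: 2280 m³ = 2,280,000 L.
After draining 27% and refilling: 141 × 0.73 + 5 × 0.27 = 104.28 ppm.
Deficit to target: 116 − 104.28 = 11.72 mg/L.
As CaCO₃: 11.72 mg/L × 2,280,000 L = 26,720 g; ÷ 50 g/eq ÷ 2 = 267.2 mol Na₂CO₃.
Mass: 267.2 × 106 = 28,320 g.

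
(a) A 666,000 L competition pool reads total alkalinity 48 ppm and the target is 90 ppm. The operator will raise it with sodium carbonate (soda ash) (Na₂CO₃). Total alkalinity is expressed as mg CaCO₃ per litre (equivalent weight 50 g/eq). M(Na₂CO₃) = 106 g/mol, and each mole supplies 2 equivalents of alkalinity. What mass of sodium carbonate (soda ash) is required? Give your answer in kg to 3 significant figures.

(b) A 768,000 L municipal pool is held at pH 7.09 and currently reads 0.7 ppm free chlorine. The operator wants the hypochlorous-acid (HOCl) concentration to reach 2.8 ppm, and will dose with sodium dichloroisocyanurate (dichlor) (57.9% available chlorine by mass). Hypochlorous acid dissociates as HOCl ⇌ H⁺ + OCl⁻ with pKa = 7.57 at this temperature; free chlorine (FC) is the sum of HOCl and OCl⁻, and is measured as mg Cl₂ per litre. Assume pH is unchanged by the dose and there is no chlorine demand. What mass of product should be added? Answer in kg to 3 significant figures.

(a) Alkalinity to add: (90 − 48) = 42 mg/L as CaCO₃ × 666,000 L = 27,970 g as CaCO₃.
(a) Equivalents: 27,970 g ÷ 50 g/eq = 559.4 eq.
(a) Each mole of Na₂CO₃ supplies 2 eq, so 559.4 / 2 = 279.7 mol.
(a) Mass: 279.7 mol × 106 g/mol = 29,650 g.

(b) [OCl⁻]/[HOCl] = 10^(pH − pKa) = 10^(7.09 − 7.57) = 0.3311; fraction as HOCl = 1/(1 + 0.3311) = 0.7512.
(b) Free chlorine required for 2.8 ppm HOCl: 2.8 / 0.7512 = 3.727 ppm.
(b) FC to add: 3.727 − 0.7 = 3.027 mg/L as Cl₂.
(b) Cl₂ equivalent: 3.027 mg/L × 768,000 L = 2325 g.
(b) Product at 57.9% available Cl: 2325 / 0.579 = 4015 g.

(a) 29.7 kg; (b) 4.02 kg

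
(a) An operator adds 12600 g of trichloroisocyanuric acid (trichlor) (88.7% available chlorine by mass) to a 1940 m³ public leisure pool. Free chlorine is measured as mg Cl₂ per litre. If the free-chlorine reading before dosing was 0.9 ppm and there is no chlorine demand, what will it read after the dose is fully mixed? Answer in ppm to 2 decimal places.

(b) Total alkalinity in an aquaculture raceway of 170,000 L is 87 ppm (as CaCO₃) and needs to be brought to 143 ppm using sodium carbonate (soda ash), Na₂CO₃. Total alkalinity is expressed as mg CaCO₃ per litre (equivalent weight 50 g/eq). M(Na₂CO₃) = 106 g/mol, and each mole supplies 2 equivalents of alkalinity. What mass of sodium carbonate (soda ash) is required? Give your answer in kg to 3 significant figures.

(a) 6.66 ppm; (b) 10.1 kg

(a) Volume: 1940 m³ = 1,940,000 L.
(a) Available chlorine delivered: 12,600 g × 0.887 = 11,180 g as Cl₂.
(a) Concentration rise: 11,180 g / 1,940,000 L = 5.761 mg/L = 5.76 ppm.
(a) Final FC: 0.9 + 5.76 = 6.66 ppm.

(b) Alkalinity to add: (143 − 87) = 56 mg/L as CaCO₃ × 170,000 L = 9520 g as CaCO₃.
(b) Equivalents: 9520 g ÷ 50 g/eq = 190.4 eq.
(b) Each mole of Na₂CO₃ supplies 2 eq, so 190.4 / 2 = 95.2 mol.
(b) Mass: 95.2 mol × 106 g/mol = 10,090 g.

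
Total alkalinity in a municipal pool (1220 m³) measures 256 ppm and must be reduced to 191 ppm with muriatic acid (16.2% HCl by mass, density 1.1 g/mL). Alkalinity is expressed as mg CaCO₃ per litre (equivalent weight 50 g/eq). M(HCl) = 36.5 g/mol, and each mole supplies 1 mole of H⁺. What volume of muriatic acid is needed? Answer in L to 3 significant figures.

Volume: 1220 m³ = 1,220,000 L.
Alkalinity to neutralize: (256 − 191) = 65 mg/L as CaCO₃ × 1,220,000 L = 79,300 g as CaCO₃.
Equivalents of H⁺ required: 79,300 ÷ 50 g/eq = 1586 eq = 1586 mol HCl.
Mass of HCl: 1586 × 36.5 = 57,890 g.
Mass of 16.2% solution: 57,890 / 0.162 = 357,300 g.
Volume: 357,300 g ÷ 1.1 g/mL = 324,900 mL.

325 L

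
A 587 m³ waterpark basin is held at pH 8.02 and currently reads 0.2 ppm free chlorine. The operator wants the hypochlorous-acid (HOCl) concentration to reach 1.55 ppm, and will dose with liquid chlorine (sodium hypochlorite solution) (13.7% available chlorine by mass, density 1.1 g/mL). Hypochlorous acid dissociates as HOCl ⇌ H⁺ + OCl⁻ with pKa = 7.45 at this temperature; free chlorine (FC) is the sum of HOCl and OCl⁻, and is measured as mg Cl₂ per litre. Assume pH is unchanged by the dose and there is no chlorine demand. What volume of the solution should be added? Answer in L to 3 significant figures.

27.7 L

Volume: 587 m³ = 587,000 L.
[OCl⁻]/[HOCl] = 10^(pH − pKa) = 10^(8.02 − 7.45) = 3.715; fraction as HOCl = 1/(1 + 3.715) = 0.2121.
Free chlorine required for 1.55 ppm HOCl: 1.55 / 0.2121 = 7.309 ppm.
FC to add: 7.309 − 0.2 = 7.109 mg/L as Cl₂.
Cl₂ equivalent: 7.109 mg/L × 587,000 L = 4173 g.
Product at 13.7% available Cl: 4173 / 0.137 = 30,460 g.
Volume: 30,460 g ÷ 1.1 g/mL = 27,690 mL.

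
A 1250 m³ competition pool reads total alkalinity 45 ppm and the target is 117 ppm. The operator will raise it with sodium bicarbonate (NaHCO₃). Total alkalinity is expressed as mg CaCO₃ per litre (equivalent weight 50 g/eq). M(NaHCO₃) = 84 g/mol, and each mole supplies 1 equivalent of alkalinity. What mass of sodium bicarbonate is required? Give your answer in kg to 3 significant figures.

Volume: 1250 m³ = 1,250,000 L.
Alkalinity to add: (117 − 45) = 72 mg/L as CaCO₃ × 1,250,000 L = 90,000 g as CaCO₃.
Equivalents: 90,000 g ÷ 50 g/eq = 1800 eq.
NaHCO₃ supplies 1 eq per mole → 1800 mol.
Mass: 1800 mol × 84 g/mol = 151,200 g.

151 kg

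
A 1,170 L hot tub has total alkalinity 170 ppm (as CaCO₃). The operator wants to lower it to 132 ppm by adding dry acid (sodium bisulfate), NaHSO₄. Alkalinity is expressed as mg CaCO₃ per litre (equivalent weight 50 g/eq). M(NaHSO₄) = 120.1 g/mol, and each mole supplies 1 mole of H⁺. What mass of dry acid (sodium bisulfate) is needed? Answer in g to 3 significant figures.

Alkalinity to neutralize: (170 − 132) = 38 mg/L as CaCO₃ × 1,170 L = 44.46 g as CaCO₃.
Equivalents of H⁺ required: 44.46 ÷ 50 g/eq = 0.8892 eq = 0.8892 mol NaHSO₄.
Mass of NaHSO₄: 0.8892 × 120.1 = 106.8 g.

107 g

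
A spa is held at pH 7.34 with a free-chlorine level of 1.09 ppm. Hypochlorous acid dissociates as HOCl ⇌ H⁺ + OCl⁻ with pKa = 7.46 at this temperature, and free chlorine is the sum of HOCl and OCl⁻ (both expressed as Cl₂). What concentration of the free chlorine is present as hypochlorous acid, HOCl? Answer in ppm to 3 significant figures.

[OCl⁻]/[HOCl] = 10^(pH − pKa) = 10^(7.34 − 7.46) = 10^-0.12 = 0.7586.
Fraction as HOCl = 1 / (1 + 0.7586) = 0.5686.
HOCl = 0.5686 × 1.09 ppm = 0.6198 ppm.

0.620 ppm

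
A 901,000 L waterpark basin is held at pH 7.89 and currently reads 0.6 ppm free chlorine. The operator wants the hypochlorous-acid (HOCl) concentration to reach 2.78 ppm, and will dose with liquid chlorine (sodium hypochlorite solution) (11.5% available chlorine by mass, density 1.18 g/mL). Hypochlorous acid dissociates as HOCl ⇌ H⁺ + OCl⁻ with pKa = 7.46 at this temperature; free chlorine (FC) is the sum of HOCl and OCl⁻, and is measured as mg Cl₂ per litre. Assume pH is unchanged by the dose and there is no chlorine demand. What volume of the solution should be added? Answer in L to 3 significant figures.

64.2 L

[OCl⁻]/[HOCl] = 10^(pH − pKa) = 10^(7.89 − 7.46) = 2.692; fraction as HOCl = 1/(1 + 2.692) = 0.2709.
Free chlorine required for 2.78 ppm HOCl: 2.78 / 0.2709 = 10.26 ppm.
FC to add: 10.26 − 0.6 = 9.662 mg/L as Cl₂.
Cl₂ equivalent: 9.662 mg/L × 901,000 L = 8706 g.
Product at 11.5% available Cl: 8706 / 0.115 = 75,700 g.
Volume: 75,700 g ÷ 1.18 g/mL = 64,160 mL.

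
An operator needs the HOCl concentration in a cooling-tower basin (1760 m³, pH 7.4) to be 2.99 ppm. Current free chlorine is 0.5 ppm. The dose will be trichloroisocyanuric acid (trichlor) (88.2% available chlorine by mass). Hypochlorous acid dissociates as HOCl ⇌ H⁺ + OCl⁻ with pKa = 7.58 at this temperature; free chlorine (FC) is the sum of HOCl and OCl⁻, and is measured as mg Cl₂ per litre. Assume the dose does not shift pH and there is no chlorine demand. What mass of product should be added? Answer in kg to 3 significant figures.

8.91 kg

Volume: 1760 m³ = 1,760,000 L.
[OCl⁻]/[HOCl] = 10^(pH − pKa) = 10^(7.4 − 7.58) = 0.6607; fraction as HOCl = 1/(1 + 0.6607) = 0.6022.
Free chlorine required for 2.99 ppm HOCl: 2.99 / 0.6022 = 4.965 ppm.
FC to add: 4.965 − 0.5 = 4.465 mg/L as Cl₂.
Cl₂ equivalent: 4.465 mg/L × 1,760,000 L = 7859 g.
Product at 88.2% available Cl: 7859 / 0.882 = 8911 g.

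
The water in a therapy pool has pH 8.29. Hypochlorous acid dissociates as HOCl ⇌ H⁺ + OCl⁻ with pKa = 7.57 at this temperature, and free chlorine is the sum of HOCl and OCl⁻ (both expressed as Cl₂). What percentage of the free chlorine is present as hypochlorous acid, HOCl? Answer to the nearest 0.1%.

16.0%

[OCl⁻]/[HOCl] = 10^(pH − pKa) = 10^(8.29 − 7.57) = 10^0.72 = 5.248.
Fraction as HOCl = 1 / (1 + 5.248) = 0.16.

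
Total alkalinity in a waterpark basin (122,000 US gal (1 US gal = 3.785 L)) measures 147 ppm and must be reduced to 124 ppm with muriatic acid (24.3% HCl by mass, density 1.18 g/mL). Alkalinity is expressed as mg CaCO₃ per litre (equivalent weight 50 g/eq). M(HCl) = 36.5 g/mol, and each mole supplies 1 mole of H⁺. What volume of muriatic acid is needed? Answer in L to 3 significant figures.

Volume: 122,000 US gal × 3.785 L/gal = 461,770 L.
Alkalinity to neutralize: (147 − 124) = 23 mg/L as CaCO₃ × 461,770 L = 10,620 g as CaCO₃.
Equivalents of H⁺ required: 10,620 ÷ 50 g/eq = 212.4 eq = 212.4 mol HCl.
Mass of HCl: 212.4 × 36.5 = 7753 g.
Mass of 24.3% solution: 7753 / 0.243 = 31,910 g.
Volume: 31,910 g ÷ 1.18 g/mL = 27,040 mL.

27.0 L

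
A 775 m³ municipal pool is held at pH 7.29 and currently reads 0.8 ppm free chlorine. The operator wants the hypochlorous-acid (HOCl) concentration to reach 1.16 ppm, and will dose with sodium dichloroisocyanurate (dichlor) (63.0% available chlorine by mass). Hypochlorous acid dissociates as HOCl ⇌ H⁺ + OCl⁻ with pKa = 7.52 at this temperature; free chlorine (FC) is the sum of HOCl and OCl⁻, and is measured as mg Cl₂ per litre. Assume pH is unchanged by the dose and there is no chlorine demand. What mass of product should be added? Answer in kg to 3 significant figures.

Volume: 775 m³ = 775,000 L.
[OCl⁻]/[HOCl] = 10^(pH − pKa) = 10^(7.29 − 7.52) = 0.5888; fraction as HOCl = 1/(1 + 0.5888) = 0.6294.
Free chlorine required for 1.16 ppm HOCl: 1.16 / 0.6294 = 1.843 ppm.
FC to add: 1.843 − 0.8 = 1.043 mg/L as Cl₂.
Cl₂ equivalent: 1.043 mg/L × 775,000 L = 808.4 g.
Product at 63.0% available Cl: 808.4 / 0.63 = 1283 g.

1.28 kg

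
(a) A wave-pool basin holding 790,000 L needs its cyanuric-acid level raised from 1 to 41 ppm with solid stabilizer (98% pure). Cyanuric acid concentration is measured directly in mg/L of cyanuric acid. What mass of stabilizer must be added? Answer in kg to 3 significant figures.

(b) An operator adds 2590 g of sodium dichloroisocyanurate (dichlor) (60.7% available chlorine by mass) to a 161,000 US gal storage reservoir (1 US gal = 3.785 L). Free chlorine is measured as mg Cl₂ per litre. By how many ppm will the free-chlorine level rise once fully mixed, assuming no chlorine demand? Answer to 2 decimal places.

(a) 32.2 kg; (b) 2.58 ppm

(a) CYA to add: (41 − 1) = 40 mg/L × 790,000 L = 31,600 g cyanuric acid.
(a) At 98% purity: 31,600 / 0.98 = 32,240 g product.

(b) Volume: 161,000 US gal × 3.785 L/gal = 609,385 L.
(b) Available chlorine delivered: 2590 g × 0.607 = 1572 g as Cl₂.
(b) Concentration rise: 1572 g / 609,385 L = 2.58 mg/L = 2.58 ppm.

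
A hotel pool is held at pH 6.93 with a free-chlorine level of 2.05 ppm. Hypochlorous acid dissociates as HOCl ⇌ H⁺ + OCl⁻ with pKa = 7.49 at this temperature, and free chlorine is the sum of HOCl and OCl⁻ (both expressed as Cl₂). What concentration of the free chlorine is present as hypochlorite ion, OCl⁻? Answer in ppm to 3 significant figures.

0.443 ppm

[OCl⁻]/[HOCl] = 10^(pH − pKa) = 10^(6.93 − 7.49) = 10^-0.56 = 0.2754.
Fraction as HOCl = 1 / (1 + 0.2754) = 0.7841.
OCl⁻ = (1 − 0.7841) × 2.05 ppm = 0.4427 ppm.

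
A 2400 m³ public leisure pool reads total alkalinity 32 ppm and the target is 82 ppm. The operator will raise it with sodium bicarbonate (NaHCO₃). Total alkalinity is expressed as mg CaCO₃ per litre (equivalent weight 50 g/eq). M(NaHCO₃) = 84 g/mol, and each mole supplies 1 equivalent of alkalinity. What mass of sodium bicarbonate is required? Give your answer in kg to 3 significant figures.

202 kg

Volume: 2400 m³ = 2,400,000 L.
Alkalinity to add: (82 − 32) = 50 mg/L as CaCO₃ × 2,400,000 L = 120,000 g as CaCO₃.
Equivalents: 120,000 g ÷ 50 g/eq = 2400 eq.
NaHCO₃ supplies 1 eq per mole → 2400 mol.
Mass: 2400 mol × 84 g/mol = 201,600 g.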